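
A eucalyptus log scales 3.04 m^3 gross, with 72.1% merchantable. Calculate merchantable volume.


Formula: MV = V_total * (merchantable_pct / 100)
Merchantable fraction = 72.1% / 100 = 0.721
MV = 3.04 m^3 * 0.721 = 2.192 m^3

2.192


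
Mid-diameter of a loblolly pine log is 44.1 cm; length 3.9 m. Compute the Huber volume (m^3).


Huber: V = Am * L,  Am = pi*(Dm/200)^2
Am = pi*(44.1/200)^2 = 0.152745 m^2
V = 0.152745*3.9 = 0.5957 m^3

0.5957


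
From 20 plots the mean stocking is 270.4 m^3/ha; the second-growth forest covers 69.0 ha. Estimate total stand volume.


Formula: Total Volume = Mean Volume per ha * Total Area
Total Volume = 270.4 m^3/ha * 69.0 ha
Total Volume = 18658 m^3

18658


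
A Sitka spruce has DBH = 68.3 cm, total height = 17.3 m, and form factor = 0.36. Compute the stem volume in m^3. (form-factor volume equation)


Formula: V = pi * (DBH/200)^2 * H * ff
Radius = DBH/200 = 68.3/200 = 0.3415 m
Radius^2 = 0.3415^2 = 0.11662225 m^2
V = pi * 0.11662225 * 17.3 * 0.36
V = 2.282 m^3

2.282


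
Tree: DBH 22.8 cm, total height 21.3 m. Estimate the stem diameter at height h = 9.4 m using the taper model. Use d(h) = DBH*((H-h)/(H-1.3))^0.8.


Taper: d(h) = DBH * ((H - h) / (H - 1.3))^0.8
Numerator = H - h = 21.3 - 9.4 = 11.9 m
Denominator = H - 1.3 = 21.3 - 1.3 = 20.0 m
Ratio = 11.9 / 20.0 = 0.595
d = 22.8 * 0.595^0.8 = 15.1 cm

15.1


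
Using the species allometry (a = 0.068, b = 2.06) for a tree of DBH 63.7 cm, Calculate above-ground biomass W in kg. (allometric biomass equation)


Formula: W = a * DBH^b  (allometric power law)
DBH^b = 63.7^2.06 = 5206.2765
W = 0.068 * 5206.2765 = 354.0 kg

354.0


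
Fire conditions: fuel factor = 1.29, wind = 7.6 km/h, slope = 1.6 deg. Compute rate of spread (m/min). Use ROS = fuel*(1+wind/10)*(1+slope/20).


Formula: ROS = fuel * (1 + wind/10) * (1 + slope/20)
Wind factor = 1 + 7.6/10 = 1.76
Slope factor = 1 + 1.6/20 = 1.08
ROS = 1.29 * 1.76 * 1.08 = 2.45 m/min

2.45


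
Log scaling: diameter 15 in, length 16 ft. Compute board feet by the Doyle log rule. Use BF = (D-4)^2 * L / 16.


Doyle: BF = (D - 4)^2 * L / 16
Adjusted diameter = 15 - 4 = 11 in
(D-4)^2 = 11^2 = 121
BF = 121 * 16 / 16 = 121 BF

121


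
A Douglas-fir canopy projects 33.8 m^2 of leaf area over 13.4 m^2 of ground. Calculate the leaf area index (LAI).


Formula: LAI = total leaf area / ground area  (dimensionless)
LAI = 33.8 m^2 / 13.4 m^2
LAI = 2.52

2.52


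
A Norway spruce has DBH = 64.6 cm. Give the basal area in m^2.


Formula: BA = pi * (DBH/2)^2 / 10000  (cm^2 to m^2)
Radius = DBH/2 = 64.6/2 = 32.3 cm
BA = pi * 32.3^2 / 10000
   = 3277.5922 cm^2 / 10000
   = 0.3278 m^2

0.3278


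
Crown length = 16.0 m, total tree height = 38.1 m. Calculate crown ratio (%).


Formula: Crown Ratio = (Crown Length / Total Height) * 100
CR = (16.0 m / 38.1 m) * 100
CR = 0.4199 * 100 = 42.0%

42.0


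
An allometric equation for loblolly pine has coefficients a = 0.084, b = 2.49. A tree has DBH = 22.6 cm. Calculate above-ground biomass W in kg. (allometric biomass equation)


Formula: W = a * DBH^b  (allometric power law)
DBH^b = 22.6^2.49 = 2353.5857
W = 0.084 * 2353.5857 = 197.7 kg

197.7


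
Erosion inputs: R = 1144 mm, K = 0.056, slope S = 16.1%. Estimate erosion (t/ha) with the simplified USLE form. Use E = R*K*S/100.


Formula: E = R * K * S / 100  (simplified USLE)
R * K = 1144 * 0.056 = 64.064
E = 64.064 * 16.1 / 100 = 10.31 t/ha

10.31


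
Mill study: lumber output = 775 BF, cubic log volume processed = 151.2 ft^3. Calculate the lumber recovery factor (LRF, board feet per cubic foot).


Formula: LRF = Lumber Output (BF) / Log Input (ft^3)
LRF = 775 BF / 151.2 ft^3
LRF = 5.13 BF/ft^3

5.13


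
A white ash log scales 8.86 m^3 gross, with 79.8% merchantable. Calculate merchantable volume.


Formula: MV = V_total * (merchantable_pct / 100)
Merchantable fraction = 79.8% / 100 = 0.798
MV = 8.86 m^3 * 0.798 = 7.07 m^3

7.07


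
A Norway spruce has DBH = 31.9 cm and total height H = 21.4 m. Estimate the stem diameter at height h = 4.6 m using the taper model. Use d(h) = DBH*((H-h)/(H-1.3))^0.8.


Taper: d(h) = DBH * ((H - h) / (H - 1.3))^0.8
Numerator = H - h = 21.4 - 4.6 = 16.8 m
Denominator = H - 1.3 = 21.4 - 1.3 = 20.1 m
Ratio = 16.8 / 20.1 = 0.83582
d = 31.9 * 0.83582^0.8 = 27.6 cm

27.6


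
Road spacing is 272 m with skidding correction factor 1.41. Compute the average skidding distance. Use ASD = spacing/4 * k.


Formula: ASD = (spacing / 4) * correction
Uncorrected distance = spacing / 4 = 272 / 4 = 68 m
ASD = 68 * 1.41 = 96 m

96


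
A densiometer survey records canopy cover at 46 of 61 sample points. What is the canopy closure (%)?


Formula: Canopy closure = covered points / total points * 100
Closure = 46 / 61 * 100
Closure = 0.7541 * 100 = 75.4%

75.4


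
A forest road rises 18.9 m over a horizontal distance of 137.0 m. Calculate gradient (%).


Formula: Gradient = rise / run * 100
Gradient = 18.9 / 137.0 * 100 = 13.8%

13.8


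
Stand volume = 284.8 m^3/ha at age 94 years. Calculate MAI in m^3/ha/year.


Formula: MAI = Total Volume / Stand Age
MAI = 284.8 m^3/ha / 94 years
MAI = 3.03 m^3/ha/year

3.03


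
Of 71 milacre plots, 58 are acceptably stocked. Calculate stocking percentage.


Formula: Stocking % = stocked plots / total plots * 100
Stocking = 58 / 71 * 100
Stocking = 0.8169 * 100 = 81.7%

81.7


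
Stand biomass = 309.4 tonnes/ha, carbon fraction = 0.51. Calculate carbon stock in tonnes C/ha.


Formula: Carbon Stock = Biomass * Carbon Fraction
C = 309.4 t/ha * 0.51
C = 157.8 t C/ha

157.8


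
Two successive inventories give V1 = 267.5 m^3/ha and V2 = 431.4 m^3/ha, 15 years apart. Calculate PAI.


Formula: PAI = (V_T2 - V_T1) / (T2 - T1)
Volume increment = 431.4 - 267.5 = 163.9 m^3/ha
PAI = 163.9 / 15 = 10.93 m^3/ha/year

10.93


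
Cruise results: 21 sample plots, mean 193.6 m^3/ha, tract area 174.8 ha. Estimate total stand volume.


Formula: Total Volume = Mean Volume per ha * Total Area
Total Volume = 193.6 m^3/ha * 174.8 ha
Total Volume = 33841 m^3

33841


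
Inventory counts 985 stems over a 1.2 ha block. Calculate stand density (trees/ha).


Formula: Stand Density = N_trees / Area_ha
Density = 985 trees / 1.2 ha
Density = 821 trees/ha

821


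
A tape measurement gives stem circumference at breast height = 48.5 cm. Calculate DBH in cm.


Formula: DBH = C / pi
DBH = 48.5 / pi
pi = 3.14159...
DBH = 15.4 cm

15.4


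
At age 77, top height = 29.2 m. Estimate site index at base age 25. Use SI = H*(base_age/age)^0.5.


Formula: SI = H_dom * (base_age / age)^0.5
Age ratio = 25 / 77 = 0.32468
sqrt(age_ratio) = 0.5698
SI = 29.2 * 0.5698 = 16.6 m

16.6


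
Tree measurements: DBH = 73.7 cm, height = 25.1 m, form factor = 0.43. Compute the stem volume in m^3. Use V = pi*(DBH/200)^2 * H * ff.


Formula: V = pi * (DBH/200)^2 * H * ff
Radius = DBH/200 = 73.7/200 = 0.3685 m
Radius^2 = 0.3685^2 = 0.13579225 m^2
V = pi * 0.13579225 * 25.1 * 0.43
V = 4.604 m^3

4.604


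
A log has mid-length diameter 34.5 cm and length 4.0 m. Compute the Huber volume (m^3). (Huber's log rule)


Huber: V = Am * L,  Am = pi*(Dm/200)^2
Am = pi*(34.5/200)^2 = 0.093482 m^2
V = 0.093482*4.0 = 0.3739 m^3

0.3739


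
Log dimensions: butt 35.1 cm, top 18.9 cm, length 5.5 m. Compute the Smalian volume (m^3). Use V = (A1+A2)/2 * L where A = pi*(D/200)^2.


Smalian: V = (A1 + A2)/2 * L,  A = pi*(D/200)^2
A1 = pi*(35.1/200)^2 = 0.096762 m^2
A2 = pi*(18.9/200)^2 = 0.028055 m^2
V = (0.096762+0.028055)/2*5.5 = 0.3432 m^3

0.3432


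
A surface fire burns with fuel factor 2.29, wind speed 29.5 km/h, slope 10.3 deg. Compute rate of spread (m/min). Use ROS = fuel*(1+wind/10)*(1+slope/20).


Formula: ROS = fuel * (1 + wind/10) * (1 + slope/20)
Wind factor = 1 + 29.5/10 = 3.95
Slope factor = 1 + 10.3/20 = 1.515
ROS = 2.29 * 3.95 * 1.515 = 13.7 m/min

13.7


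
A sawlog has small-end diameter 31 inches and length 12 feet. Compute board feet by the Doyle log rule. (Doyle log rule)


Doyle: BF = (D - 4)^2 * L / 16
Adjusted diameter = 31 - 4 = 27 in
(D-4)^2 = 27^2 = 729
BF = 729 * 12 / 16 = 547 BF

547


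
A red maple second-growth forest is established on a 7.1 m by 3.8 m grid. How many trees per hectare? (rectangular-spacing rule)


Formula: TPH = 10000 m^2/ha / (spacing_x * spacing_y)
Area per tree = 7.1 m * 3.8 m = 26.98 m^2
TPH = 10000 / 26.98 = 371 trees/ha

371


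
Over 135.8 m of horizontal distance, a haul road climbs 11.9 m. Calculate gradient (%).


Formula: Gradient = rise / run * 100
Gradient = 11.9 / 135.8 * 100 = 8.8%

8.8


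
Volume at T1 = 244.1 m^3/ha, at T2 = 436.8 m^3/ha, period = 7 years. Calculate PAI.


Formula: PAI = (V_T2 - V_T1) / (T2 - T1)
Volume increment = 436.8 - 244.1 = 192.7 m^3/ha
PAI = 192.7 / 7 = 27.53 m^3/ha/year

27.53


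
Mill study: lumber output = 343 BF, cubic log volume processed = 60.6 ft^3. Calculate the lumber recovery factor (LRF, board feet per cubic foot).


Formula: LRF = Lumber Output (BF) / Log Input (ft^3)
LRF = 343 BF / 60.6 ft^3
LRF = 5.66 BF/ft^3

5.66


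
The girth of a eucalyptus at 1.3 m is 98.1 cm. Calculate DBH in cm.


Formula: DBH = C / pi
DBH = 98.1 / pi
pi = 3.14159...
DBH = 31.2 cm

31.2


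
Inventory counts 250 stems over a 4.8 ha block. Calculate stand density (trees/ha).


Formula: Stand Density = N_trees / Area_ha
Density = 250 trees / 4.8 ha
Density = 52 trees/ha

52


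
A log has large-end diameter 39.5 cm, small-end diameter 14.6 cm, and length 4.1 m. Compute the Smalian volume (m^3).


Smalian: V = (A1 + A2)/2 * L,  A = pi*(D/200)^2
A1 = pi*(39.5/200)^2 = 0.122542 m^2
A2 = pi*(14.6/200)^2 = 0.016742 m^2
V = (0.122542+0.016742)/2*4.1 = 0.2855 m^3

0.2855


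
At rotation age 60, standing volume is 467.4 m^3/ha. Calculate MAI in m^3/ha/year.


Formula: MAI = Total Volume / Stand Age
MAI = 467.4 m^3/ha / 60 years
MAI = 7.79 m^3/ha/year

7.79


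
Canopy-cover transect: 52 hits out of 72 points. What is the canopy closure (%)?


Formula: Canopy closure = covered points / total points * 100
Closure = 52 / 72 * 100
Closure = 0.7222 * 100 = 72.2%

72.2


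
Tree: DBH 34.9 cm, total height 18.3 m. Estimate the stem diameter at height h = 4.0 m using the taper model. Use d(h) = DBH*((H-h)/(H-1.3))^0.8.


Taper: d(h) = DBH * ((H - h) / (H - 1.3))^0.8
Numerator = H - h = 18.3 - 4.0 = 14.3 m
Denominator = H - 1.3 = 18.3 - 1.3 = 17.0 m
Ratio = 14.3 / 17.0 = 0.84118
d = 34.9 * 0.84118^0.8 = 30.4 cm

30.4


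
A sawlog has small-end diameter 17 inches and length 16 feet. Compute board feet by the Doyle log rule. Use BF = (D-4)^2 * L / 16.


Doyle: BF = (D - 4)^2 * L / 16
Adjusted diameter = 17 - 4 = 13 in
(D-4)^2 = 13^2 = 169
BF = 169 * 16 / 16 = 169 BF

169


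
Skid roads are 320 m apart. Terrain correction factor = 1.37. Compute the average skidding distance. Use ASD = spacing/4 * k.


Formula: ASD = (spacing / 4) * correction
Uncorrected distance = spacing / 4 = 320 / 4 = 80 m
ASD = 80 * 1.37 = 110 m

110


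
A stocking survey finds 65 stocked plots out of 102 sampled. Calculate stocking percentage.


Formula: Stocking % = stocked plots / total plots * 100
Stocking = 65 / 102 * 100
Stocking = 0.6373 * 100 = 63.7%

63.7


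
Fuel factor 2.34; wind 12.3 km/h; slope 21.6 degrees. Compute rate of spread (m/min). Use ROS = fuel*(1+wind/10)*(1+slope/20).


Formula: ROS = fuel * (1 + wind/10) * (1 + slope/20)
Wind factor = 1 + 12.3/10 = 2.23
Slope factor = 1 + 21.6/20 = 2.08
ROS = 2.34 * 2.23 * 2.08 = 10.85 m/min

10.85


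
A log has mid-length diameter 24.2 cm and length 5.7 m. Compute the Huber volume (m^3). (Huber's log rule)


Huber: V = Am * L,  Am = pi*(Dm/200)^2
Am = pi*(24.2/200)^2 = 0.045996 m^2
V = 0.045996*5.7 = 0.2622 m^3

0.2622


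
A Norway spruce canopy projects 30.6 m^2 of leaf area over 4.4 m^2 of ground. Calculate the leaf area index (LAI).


Formula: LAI = total leaf area / ground area  (dimensionless)
LAI = 30.6 m^2 / 4.4 m^2
LAI = 6.95

6.95


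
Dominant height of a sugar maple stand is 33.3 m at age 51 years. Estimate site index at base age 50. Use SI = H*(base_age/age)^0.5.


Formula: SI = H_dom * (base_age / age)^0.5
Age ratio = 50 / 51 = 0.98039
sqrt(age_ratio) = 0.99015
SI = 33.3 * 0.99015 = 33.0 m

33.0


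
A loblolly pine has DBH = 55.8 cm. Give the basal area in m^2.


Formula: BA = pi * (DBH/2)^2 / 10000  (cm^2 to m^2)
Radius = DBH/2 = 55.8/2 = 27.9 cm
BA = pi * 27.9^2 / 10000
   = 2445.4471 cm^2 / 10000
   = 0.2445 m^2

0.2445


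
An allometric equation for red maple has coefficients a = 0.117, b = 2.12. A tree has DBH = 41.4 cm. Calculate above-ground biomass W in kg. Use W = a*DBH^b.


Formula: W = a * DBH^b  (allometric power law)
DBH^b = 41.4^2.12 = 2679.4196
W = 0.117 * 2679.4196 = 313.5 kg

313.5


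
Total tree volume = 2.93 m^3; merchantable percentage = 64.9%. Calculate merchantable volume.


Formula: MV = V_total * (merchantable_pct / 100)
Merchantable fraction = 64.9% / 100 = 0.649
MV = 2.93 m^3 * 0.649 = 1.902 m^3

1.902


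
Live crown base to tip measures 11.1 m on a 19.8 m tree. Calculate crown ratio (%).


Formula: Crown Ratio = (Crown Length / Total Height) * 100
CR = (11.1 m / 19.8 m) * 100
CR = 0.5606 * 100 = 56.1%

56.1


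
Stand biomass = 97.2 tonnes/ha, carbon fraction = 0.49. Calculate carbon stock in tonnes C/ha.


Formula: Carbon Stock = Biomass * Carbon Fraction
C = 97.2 t/ha * 0.49
C = 47.6 t C/ha

47.6


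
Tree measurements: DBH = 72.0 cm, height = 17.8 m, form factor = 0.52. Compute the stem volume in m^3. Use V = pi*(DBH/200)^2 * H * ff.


Formula: V = pi * (DBH/200)^2 * H * ff
Radius = DBH/200 = 72.0/200 = 0.36 m
Radius^2 = 0.36^2 = 0.1296 m^2
V = pi * 0.1296 * 17.8 * 0.52
V = 3.769 m^3

3.769


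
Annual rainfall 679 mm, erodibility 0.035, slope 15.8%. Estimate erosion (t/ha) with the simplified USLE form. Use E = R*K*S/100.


Formula: E = R * K * S / 100  (simplified USLE)
R * K = 679 * 0.035 = 23.765
E = 23.765 * 15.8 / 100 = 3.75 t/ha

3.75


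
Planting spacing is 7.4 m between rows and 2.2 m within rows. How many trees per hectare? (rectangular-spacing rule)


Formula: TPH = 10000 m^2/ha / (spacing_x * spacing_y)
Area per tree = 7.4 m * 2.2 m = 16.28 m^2
TPH = 10000 / 16.28 = 614 trees/ha

614


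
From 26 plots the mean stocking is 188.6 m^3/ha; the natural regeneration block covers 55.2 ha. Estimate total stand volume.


Formula: Total Volume = Mean Volume per ha * Total Area
Total Volume = 188.6 m^3/ha * 55.2 ha
Total Volume = 10411 m^3

10411


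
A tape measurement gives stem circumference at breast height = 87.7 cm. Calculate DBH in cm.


Formula: DBH = C / pi
DBH = 87.7 / pi
pi = 3.14159...
DBH = 27.9 cm

27.9


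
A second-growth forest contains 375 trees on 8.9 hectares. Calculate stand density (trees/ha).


Formula: Stand Density = N_trees / Area_ha
Density = 375 trees / 8.9 ha
Density = 42 trees/ha

42


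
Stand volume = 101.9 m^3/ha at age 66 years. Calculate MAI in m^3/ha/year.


Formula: MAI = Total Volume / Stand Age
MAI = 101.9 m^3/ha / 66 years
MAI = 1.54 m^3/ha/year

1.54


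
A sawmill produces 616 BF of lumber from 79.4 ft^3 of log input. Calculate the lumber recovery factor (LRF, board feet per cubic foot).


Formula: LRF = Lumber Output (BF) / Log Input (ft^3)
LRF = 616 BF / 79.4 ft^3
LRF = 7.76 BF/ft^3

7.76


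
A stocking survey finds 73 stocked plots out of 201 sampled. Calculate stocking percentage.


Formula: Stocking % = stocked plots / total plots * 100
Stocking = 73 / 201 * 100
Stocking = 0.3632 * 100 = 36.3%

36.3


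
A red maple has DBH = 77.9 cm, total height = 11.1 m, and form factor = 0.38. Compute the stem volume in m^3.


Formula: V = pi * (DBH/200)^2 * H * ff
Radius = DBH/200 = 77.9/200 = 0.3895 m
Radius^2 = 0.3895^2 = 0.15171025 m^2
V = pi * 0.15171025 * 11.1 * 0.38
V = 2.01 m^3

2.01


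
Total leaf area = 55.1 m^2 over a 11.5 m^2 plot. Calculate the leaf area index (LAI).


Formula: LAI = total leaf area / ground area  (dimensionless)
LAI = 55.1 m^2 / 11.5 m^2
LAI = 4.79

4.79


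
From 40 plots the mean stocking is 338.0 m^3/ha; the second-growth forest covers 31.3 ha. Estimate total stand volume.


Formula: Total Volume = Mean Volume per ha * Total Area
Total Volume = 338.0 m^3/ha * 31.3 ha
Total Volume = 10579 m^3

10579


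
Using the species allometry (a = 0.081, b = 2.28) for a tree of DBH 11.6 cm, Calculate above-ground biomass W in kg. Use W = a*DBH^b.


Formula: W = a * DBH^b  (allometric power law)
DBH^b = 11.6^2.28 = 267.2786
W = 0.081 * 267.2786 = 21.6 kg

21.6


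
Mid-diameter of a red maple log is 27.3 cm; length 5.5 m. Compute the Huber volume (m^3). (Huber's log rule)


Huber: V = Am * L,  Am = pi*(Dm/200)^2
Am = pi*(27.3/200)^2 = 0.058535 m^2
V = 0.058535*5.5 = 0.3219 m^3

0.3219


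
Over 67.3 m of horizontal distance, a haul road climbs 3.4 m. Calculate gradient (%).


Formula: Gradient = rise / run * 100
Gradient = 3.4 / 67.3 * 100 = 5.1%

5.1


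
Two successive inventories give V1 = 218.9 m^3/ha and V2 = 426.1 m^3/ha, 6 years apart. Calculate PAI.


Formula: PAI = (V_T2 - V_T1) / (T2 - T1)
Volume increment = 426.1 - 218.9 = 207.2 m^3/ha
PAI = 207.2 / 6 = 34.53 m^3/ha/year

34.53


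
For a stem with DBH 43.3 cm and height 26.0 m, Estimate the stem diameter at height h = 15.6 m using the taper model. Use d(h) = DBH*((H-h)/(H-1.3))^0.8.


Taper: d(h) = DBH * ((H - h) / (H - 1.3))^0.8
Numerator = H - h = 26.0 - 15.6 = 10.4 m
Denominator = H - 1.3 = 26.0 - 1.3 = 24.7 m
Ratio = 10.4 / 24.7 = 0.42105
d = 43.3 * 0.42105^0.8 = 21.7 cm

21.7


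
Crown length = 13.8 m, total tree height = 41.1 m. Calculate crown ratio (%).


Formula: Crown Ratio = (Crown Length / Total Height) * 100
CR = (13.8 m / 41.1 m) * 100
CR = 0.3358 * 100 = 33.6%

33.6


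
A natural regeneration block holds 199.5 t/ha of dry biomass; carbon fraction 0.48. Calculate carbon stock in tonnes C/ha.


Formula: Carbon Stock = Biomass * Carbon Fraction
C = 199.5 t/ha * 0.48
C = 95.8 t C/ha

95.8


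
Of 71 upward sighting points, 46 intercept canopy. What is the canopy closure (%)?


Formula: Canopy closure = covered points / total points * 100
Closure = 46 / 71 * 100
Closure = 0.6479 * 100 = 64.8%

64.8


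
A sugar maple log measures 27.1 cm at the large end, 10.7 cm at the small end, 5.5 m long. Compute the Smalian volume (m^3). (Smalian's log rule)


Smalian: V = (A1 + A2)/2 * L,  A = pi*(D/200)^2
A1 = pi*(27.1/200)^2 = 0.05768 m^2
A2 = pi*(10.7/200)^2 = 0.008992 m^2
V = (0.05768+0.008992)/2*5.5 = 0.1833 m^3

0.1833


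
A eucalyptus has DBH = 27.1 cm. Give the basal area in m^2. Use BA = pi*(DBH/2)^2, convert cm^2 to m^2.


Formula: BA = pi * (DBH/2)^2 / 10000  (cm^2 to m^2)
Radius = DBH/2 = 27.1/2 = 13.55 cm
BA = pi * 13.55^2 / 10000
   = 576.8043 cm^2 / 10000
   = 0.0577 m^2

0.0577


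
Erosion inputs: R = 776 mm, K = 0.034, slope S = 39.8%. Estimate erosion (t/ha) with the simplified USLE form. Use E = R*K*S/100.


Formula: E = R * K * S / 100  (simplified USLE)
R * K = 776 * 0.034 = 26.384
E = 26.384 * 39.8 / 100 = 10.5 t/ha

10.5


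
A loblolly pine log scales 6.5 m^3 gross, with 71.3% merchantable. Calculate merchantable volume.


Formula: MV = V_total * (merchantable_pct / 100)
Merchantable fraction = 71.3% / 100 = 0.713
MV = 6.5 m^3 * 0.713 = 4.635 m^3

4.635


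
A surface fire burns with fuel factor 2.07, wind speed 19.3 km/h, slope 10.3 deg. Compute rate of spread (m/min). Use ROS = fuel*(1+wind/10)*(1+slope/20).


Formula: ROS = fuel * (1 + wind/10) * (1 + slope/20)
Wind factor = 1 + 19.3/10 = 2.93
Slope factor = 1 + 10.3/20 = 1.515
ROS = 2.07 * 2.93 * 1.515 = 9.19 m/min

9.19


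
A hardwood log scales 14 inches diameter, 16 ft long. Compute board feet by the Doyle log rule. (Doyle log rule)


Doyle: BF = (D - 4)^2 * L / 16
Adjusted diameter = 14 - 4 = 10 in
(D-4)^2 = 10^2 = 100
BF = 100 * 16 / 16 = 100 BF

100


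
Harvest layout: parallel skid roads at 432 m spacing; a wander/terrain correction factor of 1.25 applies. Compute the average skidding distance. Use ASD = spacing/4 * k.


Formula: ASD = (spacing / 4) * correction
Uncorrected distance = spacing / 4 = 432 / 4 = 108 m
ASD = 108 * 1.25 = 135 m

135


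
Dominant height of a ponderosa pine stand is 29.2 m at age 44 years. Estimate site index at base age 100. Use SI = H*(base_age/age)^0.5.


Formula: SI = H_dom * (base_age / age)^0.5
Age ratio = 100 / 44 = 2.27273
sqrt(age_ratio) = 1.50756
SI = 29.2 * 1.50756 = 44.0 m

44.0


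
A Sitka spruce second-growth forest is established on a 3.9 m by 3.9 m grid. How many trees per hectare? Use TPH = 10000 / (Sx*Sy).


Formula: TPH = 10000 m^2/ha / (spacing_x * spacing_y)
Area per tree = 3.9 m * 3.9 m = 15.21 m^2
TPH = 10000 / 15.21 = 657 trees/ha

657


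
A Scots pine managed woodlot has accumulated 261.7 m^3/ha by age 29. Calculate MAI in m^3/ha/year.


Formula: MAI = Total Volume / Stand Age
MAI = 261.7 m^3/ha / 29 years
MAI = 9.02 m^3/ha/year

9.02


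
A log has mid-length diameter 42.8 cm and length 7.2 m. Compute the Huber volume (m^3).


Huber: V = Am * L,  Am = pi*(Dm/200)^2
Am = pi*(42.8/200)^2 = 0.143872 m^2
V = 0.143872*7.2 = 1.0359 m^3

1.0359


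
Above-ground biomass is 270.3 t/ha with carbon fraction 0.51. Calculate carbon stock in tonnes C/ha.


Formula: Carbon Stock = Biomass * Carbon Fraction
C = 270.3 t/ha * 0.51
C = 137.9 t C/ha

137.9


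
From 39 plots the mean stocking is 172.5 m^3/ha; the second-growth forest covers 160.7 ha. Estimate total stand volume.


Formula: Total Volume = Mean Volume per ha * Total Area
Total Volume = 172.5 m^3/ha * 160.7 ha
Total Volume = 27721 m^3

27721


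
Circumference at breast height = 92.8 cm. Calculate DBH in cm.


Formula: DBH = C / pi
DBH = 92.8 / pi
pi = 3.14159...
DBH = 29.5 cm

29.5


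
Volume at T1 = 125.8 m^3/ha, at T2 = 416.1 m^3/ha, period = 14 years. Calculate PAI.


Formula: PAI = (V_T2 - V_T1) / (T2 - T1)
Volume increment = 416.1 - 125.8 = 290.3 m^3/ha
PAI = 290.3 / 14 = 20.74 m^3/ha/year

20.74


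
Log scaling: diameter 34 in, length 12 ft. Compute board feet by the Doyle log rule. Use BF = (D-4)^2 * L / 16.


Doyle: BF = (D - 4)^2 * L / 16
Adjusted diameter = 34 - 4 = 30 in
(D-4)^2 = 30^2 = 900
BF = 900 * 12 / 16 = 675 BF

675


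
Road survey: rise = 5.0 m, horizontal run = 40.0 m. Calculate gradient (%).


Formula: Gradient = rise / run * 100
Gradient = 5.0 / 40.0 * 100 = 12.5%

12.5


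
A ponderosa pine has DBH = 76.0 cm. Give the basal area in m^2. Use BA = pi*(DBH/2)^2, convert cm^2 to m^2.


Formula: BA = pi * (DBH/2)^2 / 10000  (cm^2 to m^2)
Radius = DBH/2 = 76.0/2 = 38.0 cm
BA = pi * 38.0^2 / 10000
   = 4536.4598 cm^2 / 10000
   = 0.4536 m^2

0.4536


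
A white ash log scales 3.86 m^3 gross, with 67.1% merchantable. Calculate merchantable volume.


Formula: MV = V_total * (merchantable_pct / 100)
Merchantable fraction = 67.1% / 100 = 0.671
MV = 3.86 m^3 * 0.671 = 2.59 m^3

2.59


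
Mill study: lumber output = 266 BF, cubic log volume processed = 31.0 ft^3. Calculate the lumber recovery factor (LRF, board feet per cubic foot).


Formula: LRF = Lumber Output (BF) / Log Input (ft^3)
LRF = 266 BF / 31.0 ft^3
LRF = 8.58 BF/ft^3

8.58


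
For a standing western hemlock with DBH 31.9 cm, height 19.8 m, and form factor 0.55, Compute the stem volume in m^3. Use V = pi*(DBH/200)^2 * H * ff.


Formula: V = pi * (DBH/200)^2 * H * ff
Radius = DBH/200 = 31.9/200 = 0.1595 m
Radius^2 = 0.1595^2 = 0.02544025 m^2
V = pi * 0.02544025 * 19.8 * 0.55
V = 0.87 m^3

0.87


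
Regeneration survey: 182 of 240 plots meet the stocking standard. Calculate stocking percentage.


Formula: Stocking % = stocked plots / total plots * 100
Stocking = 182 / 240 * 100
Stocking = 0.7583 * 100 = 75.8%

75.8


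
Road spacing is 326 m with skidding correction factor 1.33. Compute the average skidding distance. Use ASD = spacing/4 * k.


Formula: ASD = (spacing / 4) * correction
Uncorrected distance = spacing / 4 = 326 / 4 = 81.5 m
ASD = 81.5 * 1.33 = 108 m

108


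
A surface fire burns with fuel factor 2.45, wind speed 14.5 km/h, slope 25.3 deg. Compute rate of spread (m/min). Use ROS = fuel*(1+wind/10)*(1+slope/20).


Formula: ROS = fuel * (1 + wind/10) * (1 + slope/20)
Wind factor = 1 + 14.5/10 = 2.45
Slope factor = 1 + 25.3/20 = 2.265
ROS = 2.45 * 2.45 * 2.265 = 13.6 m/min

13.6


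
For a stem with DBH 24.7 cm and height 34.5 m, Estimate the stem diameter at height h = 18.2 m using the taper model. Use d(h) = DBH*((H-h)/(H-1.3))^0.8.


Taper: d(h) = DBH * ((H - h) / (H - 1.3))^0.8
Numerator = H - h = 34.5 - 18.2 = 16.3 m
Denominator = H - 1.3 = 34.5 - 1.3 = 33.2 m
Ratio = 16.3 / 33.2 = 0.49096
d = 24.7 * 0.49096^0.8 = 14.0 cm

14.0


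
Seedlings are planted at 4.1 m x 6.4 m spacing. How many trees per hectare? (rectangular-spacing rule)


Formula: TPH = 10000 m^2/ha / (spacing_x * spacing_y)
Area per tree = 4.1 m * 6.4 m = 26.24 m^2
TPH = 10000 / 26.24 = 381 trees/ha

381


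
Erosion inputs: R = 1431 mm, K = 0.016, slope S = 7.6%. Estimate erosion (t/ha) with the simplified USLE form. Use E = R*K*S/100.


Formula: E = R * K * S / 100  (simplified USLE)
R * K = 1431 * 0.016 = 22.896
E = 22.896 * 7.6 / 100 = 1.74 t/ha

1.74


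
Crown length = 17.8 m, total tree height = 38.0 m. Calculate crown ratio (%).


Formula: Crown Ratio = (Crown Length / Total Height) * 100
CR = (17.8 m / 38.0 m) * 100
CR = 0.4684 * 100 = 46.8%

46.8


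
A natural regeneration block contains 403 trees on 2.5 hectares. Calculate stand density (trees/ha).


Formula: Stand Density = N_trees / Area_ha
Density = 403 trees / 2.5 ha
Density = 161 trees/ha

161


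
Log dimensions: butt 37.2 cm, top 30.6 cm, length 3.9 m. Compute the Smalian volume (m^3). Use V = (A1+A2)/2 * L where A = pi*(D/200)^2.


Smalian: V = (A1 + A2)/2 * L,  A = pi*(D/200)^2
A1 = pi*(37.2/200)^2 = 0.108687 m^2
A2 = pi*(30.6/200)^2 = 0.073542 m^2
V = (0.108687+0.073542)/2*3.9 = 0.3553 m^3

0.3553


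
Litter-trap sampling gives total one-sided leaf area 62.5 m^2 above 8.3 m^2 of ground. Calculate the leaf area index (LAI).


Formula: LAI = total leaf area / ground area  (dimensionless)
LAI = 62.5 m^2 / 8.3 m^2
LAI = 7.53

7.53


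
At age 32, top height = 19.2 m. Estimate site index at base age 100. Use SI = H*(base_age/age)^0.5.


Formula: SI = H_dom * (base_age / age)^0.5
Age ratio = 100 / 32 = 3.125
sqrt(age_ratio) = 1.76777
SI = 19.2 * 1.76777 = 33.9 m

33.9


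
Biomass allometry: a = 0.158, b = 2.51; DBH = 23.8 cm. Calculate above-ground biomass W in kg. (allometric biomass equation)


Formula: W = a * DBH^b  (allometric power law)
DBH^b = 23.8^2.51 = 2852.3851
W = 0.158 * 2852.3851 = 450.7 kg

450.7


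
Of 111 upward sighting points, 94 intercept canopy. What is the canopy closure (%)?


Formula: Canopy closure = covered points / total points * 100
Closure = 94 / 111 * 100
Closure = 0.8468 * 100 = 84.7%

84.7


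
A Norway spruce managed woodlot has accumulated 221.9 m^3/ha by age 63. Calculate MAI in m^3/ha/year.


Formula: MAI = Total Volume / Stand Age
MAI = 221.9 m^3/ha / 63 years
MAI = 3.52 m^3/ha/year

3.52


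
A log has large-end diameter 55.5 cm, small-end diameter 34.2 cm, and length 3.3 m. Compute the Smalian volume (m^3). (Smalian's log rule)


Smalian: V = (A1 + A2)/2 * L,  A = pi*(D/200)^2
A1 = pi*(55.5/200)^2 = 0.241922 m^2
A2 = pi*(34.2/200)^2 = 0.091863 m^2
V = (0.241922+0.091863)/2*3.3 = 0.5507 m^3

0.5507


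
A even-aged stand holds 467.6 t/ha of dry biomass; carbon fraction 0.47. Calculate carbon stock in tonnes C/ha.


Formula: Carbon Stock = Biomass * Carbon Fraction
C = 467.6 t/ha * 0.47
C = 219.8 t C/ha

219.8


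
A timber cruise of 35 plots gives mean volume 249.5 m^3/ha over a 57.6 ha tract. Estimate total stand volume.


Formula: Total Volume = Mean Volume per ha * Total Area
Total Volume = 249.5 m^3/ha * 57.6 ha
Total Volume = 14371 m^3

14371


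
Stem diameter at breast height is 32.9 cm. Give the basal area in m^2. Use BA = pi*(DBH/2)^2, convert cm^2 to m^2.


Formula: BA = pi * (DBH/2)^2 / 10000  (cm^2 to m^2)
Radius = DBH/2 = 32.9/2 = 16.45 cm
BA = pi * 16.45^2 / 10000
   = 850.1228 cm^2 / 10000
   = 0.085 m^2

0.085


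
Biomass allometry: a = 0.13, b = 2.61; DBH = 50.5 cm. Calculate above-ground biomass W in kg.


Formula: W = a * DBH^b  (allometric power law)
DBH^b = 50.5^2.61 = 27899.1195
W = 0.13 * 27899.1195 = 3626.9 kg

3626.9


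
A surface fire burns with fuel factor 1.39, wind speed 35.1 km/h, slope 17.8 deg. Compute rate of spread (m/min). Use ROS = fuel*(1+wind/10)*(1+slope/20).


Formula: ROS = fuel * (1 + wind/10) * (1 + slope/20)
Wind factor = 1 + 35.1/10 = 4.51
Slope factor = 1 + 17.8/20 = 1.89
ROS = 1.39 * 4.51 * 1.89 = 11.85 m/min

11.85


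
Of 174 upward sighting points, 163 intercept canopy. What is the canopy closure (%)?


Formula: Canopy closure = covered points / total points * 100
Closure = 163 / 174 * 100
Closure = 0.9368 * 100 = 93.7%

93.7


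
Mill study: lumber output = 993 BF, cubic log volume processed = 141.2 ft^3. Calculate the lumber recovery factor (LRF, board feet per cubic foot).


Formula: LRF = Lumber Output (BF) / Log Input (ft^3)
LRF = 993 BF / 141.2 ft^3
LRF = 7.03 BF/ft^3

7.03


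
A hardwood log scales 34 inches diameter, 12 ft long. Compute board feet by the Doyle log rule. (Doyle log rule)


Doyle: BF = (D - 4)^2 * L / 16
Adjusted diameter = 34 - 4 = 30 in
(D-4)^2 = 30^2 = 900
BF = 900 * 12 / 16 = 675 BF

675


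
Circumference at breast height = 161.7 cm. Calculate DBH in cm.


Formula: DBH = C / pi
DBH = 161.7 / pi
pi = 3.14159...
DBH = 51.5 cm

51.5


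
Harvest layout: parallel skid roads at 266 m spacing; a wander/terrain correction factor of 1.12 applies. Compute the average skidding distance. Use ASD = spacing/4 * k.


Formula: ASD = (spacing / 4) * correction
Uncorrected distance = spacing / 4 = 266 / 4 = 66.5 m
ASD = 66.5 * 1.12 = 74 m

74


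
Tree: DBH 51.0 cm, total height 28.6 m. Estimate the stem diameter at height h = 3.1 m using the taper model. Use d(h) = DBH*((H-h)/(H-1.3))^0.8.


Taper: d(h) = DBH * ((H - h) / (H - 1.3))^0.8
Numerator = H - h = 28.6 - 3.1 = 25.5 m
Denominator = H - 1.3 = 28.6 - 1.3 = 27.3 m
Ratio = 25.5 / 27.3 = 0.93407
d = 51.0 * 0.93407^0.8 = 48.3 cm

48.3


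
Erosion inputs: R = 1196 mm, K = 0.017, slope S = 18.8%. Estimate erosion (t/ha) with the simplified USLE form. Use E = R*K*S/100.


Formula: E = R * K * S / 100  (simplified USLE)
R * K = 1196 * 0.017 = 20.332
E = 20.332 * 18.8 / 100 = 3.82 t/ha

3.82


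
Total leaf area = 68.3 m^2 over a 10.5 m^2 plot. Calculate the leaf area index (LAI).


Formula: LAI = total leaf area / ground area  (dimensionless)
LAI = 68.3 m^2 / 10.5 m^2
LAI = 6.5

6.5


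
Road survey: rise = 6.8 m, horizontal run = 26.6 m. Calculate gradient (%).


Formula: Gradient = rise / run * 100
Gradient = 6.8 / 26.6 * 100 = 25.6%

25.6


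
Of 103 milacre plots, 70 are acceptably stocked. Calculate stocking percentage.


Formula: Stocking % = stocked plots / total plots * 100
Stocking = 70 / 103 * 100
Stocking = 0.6796 * 100 = 68.0%

68.0


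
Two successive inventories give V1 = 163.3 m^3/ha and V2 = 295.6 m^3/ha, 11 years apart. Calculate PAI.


Formula: PAI = (V_T2 - V_T1) / (T2 - T1)
Volume increment = 295.6 - 163.3 = 132.3 m^3/ha
PAI = 132.3 / 11 = 12.03 m^3/ha/year

12.03


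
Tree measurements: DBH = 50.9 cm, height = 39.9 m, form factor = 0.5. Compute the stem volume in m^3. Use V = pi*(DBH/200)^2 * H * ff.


Formula: V = pi * (DBH/200)^2 * H * ff
Radius = DBH/200 = 50.9/200 = 0.2545 m
Radius^2 = 0.2545^2 = 0.06477025 m^2
V = pi * 0.06477025 * 39.9 * 0.5
V = 4.059 m^3

4.059


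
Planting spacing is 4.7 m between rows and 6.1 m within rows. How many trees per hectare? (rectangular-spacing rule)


Formula: TPH = 10000 m^2/ha / (spacing_x * spacing_y)
Area per tree = 4.7 m * 6.1 m = 28.67 m^2
TPH = 10000 / 28.67 = 349 trees/ha

349


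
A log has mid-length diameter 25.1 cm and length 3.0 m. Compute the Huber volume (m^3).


Huber: V = Am * L,  Am = pi*(Dm/200)^2
Am = pi*(25.1/200)^2 = 0.049481 m^2
V = 0.049481*3.0 = 0.1484 m^3

0.1484


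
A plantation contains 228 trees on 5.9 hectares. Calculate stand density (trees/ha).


Formula: Stand Density = N_trees / Area_ha
Density = 228 trees / 5.9 ha
Density = 39 trees/ha

39


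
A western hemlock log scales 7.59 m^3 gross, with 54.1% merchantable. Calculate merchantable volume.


Formula: MV = V_total * (merchantable_pct / 100)
Merchantable fraction = 54.1% / 100 = 0.541
MV = 7.59 m^3 * 0.541 = 4.106 m^3

4.106


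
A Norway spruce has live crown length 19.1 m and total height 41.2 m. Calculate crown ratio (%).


Formula: Crown Ratio = (Crown Length / Total Height) * 100
CR = (19.1 m / 41.2 m) * 100
CR = 0.4636 * 100 = 46.4%

46.4


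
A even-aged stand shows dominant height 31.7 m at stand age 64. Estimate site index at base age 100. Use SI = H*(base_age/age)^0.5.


Formula: SI = H_dom * (base_age / age)^0.5
Age ratio = 100 / 64 = 1.5625
sqrt(age_ratio) = 1.25
SI = 31.7 * 1.25 = 39.6 m

39.6


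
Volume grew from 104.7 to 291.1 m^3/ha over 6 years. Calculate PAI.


Formula: PAI = (V_T2 - V_T1) / (T2 - T1)
Volume increment = 291.1 - 104.7 = 186.4 m^3/ha
PAI = 186.4 / 6 = 31.07 m^3/ha/year

31.07


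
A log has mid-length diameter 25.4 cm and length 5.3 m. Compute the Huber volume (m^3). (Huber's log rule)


Huber: V = Am * L,  Am = pi*(Dm/200)^2
Am = pi*(25.4/200)^2 = 0.050671 m^2
V = 0.050671*5.3 = 0.2686 m^3

0.2686


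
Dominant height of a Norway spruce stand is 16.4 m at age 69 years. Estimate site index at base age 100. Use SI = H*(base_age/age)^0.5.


Formula: SI = H_dom * (base_age / age)^0.5
Age ratio = 100 / 69 = 1.44928
sqrt(age_ratio) = 1.20386
SI = 16.4 * 1.20386 = 19.7 m

19.7


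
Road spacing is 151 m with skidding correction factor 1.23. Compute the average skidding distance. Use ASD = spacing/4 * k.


Formula: ASD = (spacing / 4) * correction
Uncorrected distance = spacing / 4 = 151 / 4 = 37.75 m
ASD = 37.75 * 1.23 = 46 m

46


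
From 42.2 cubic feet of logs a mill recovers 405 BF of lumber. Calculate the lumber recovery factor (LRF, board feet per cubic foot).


Formula: LRF = Lumber Output (BF) / Log Input (ft^3)
LRF = 405 BF / 42.2 ft^3
LRF = 9.6 BF/ft^3

9.6


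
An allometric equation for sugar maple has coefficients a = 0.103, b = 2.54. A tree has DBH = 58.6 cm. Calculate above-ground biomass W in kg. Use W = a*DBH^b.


Formula: W = a * DBH^b  (allometric power law)
DBH^b = 58.6^2.54 = 30935.6998
W = 0.103 * 30935.6998 = 3186.4 kg

3186.4


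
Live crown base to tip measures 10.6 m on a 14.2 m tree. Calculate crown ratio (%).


Formula: Crown Ratio = (Crown Length / Total Height) * 100
CR = (10.6 m / 14.2 m) * 100
CR = 0.7465 * 100 = 74.6%

74.6


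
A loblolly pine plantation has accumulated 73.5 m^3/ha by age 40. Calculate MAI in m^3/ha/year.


Formula: MAI = Total Volume / Stand Age
MAI = 73.5 m^3/ha / 40 years
MAI = 1.84 m^3/ha/year

1.84


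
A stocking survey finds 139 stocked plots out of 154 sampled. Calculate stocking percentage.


Formula: Stocking % = stocked plots / total plots * 100
Stocking = 139 / 154 * 100
Stocking = 0.9026 * 100 = 90.3%

90.3


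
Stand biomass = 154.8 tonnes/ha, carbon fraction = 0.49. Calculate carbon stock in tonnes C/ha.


Formula: Carbon Stock = Biomass * Carbon Fraction
C = 154.8 t/ha * 0.49
C = 75.9 t C/ha

75.9


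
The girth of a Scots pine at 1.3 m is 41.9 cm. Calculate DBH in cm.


Formula: DBH = C / pi
DBH = 41.9 / pi
pi = 3.14159...
DBH = 13.3 cm

13.3


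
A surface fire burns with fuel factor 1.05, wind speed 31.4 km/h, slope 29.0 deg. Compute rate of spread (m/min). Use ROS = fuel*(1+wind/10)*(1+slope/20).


Formula: ROS = fuel * (1 + wind/10) * (1 + slope/20)
Wind factor = 1 + 31.4/10 = 4.14
Slope factor = 1 + 29.0/20 = 2.45
ROS = 1.05 * 4.14 * 2.45 = 10.65 m/min

10.65


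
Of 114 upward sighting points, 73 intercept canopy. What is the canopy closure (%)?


Formula: Canopy closure = covered points / total points * 100
Closure = 73 / 114 * 100
Closure = 0.6404 * 100 = 64.0%

64.0


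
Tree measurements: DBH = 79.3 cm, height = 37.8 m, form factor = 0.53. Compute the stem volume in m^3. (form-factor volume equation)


Formula: V = pi * (DBH/200)^2 * H * ff
Radius = DBH/200 = 79.3/200 = 0.3965 m
Radius^2 = 0.3965^2 = 0.15721225 m^2
V = pi * 0.15721225 * 37.8 * 0.53
V = 9.895 m^3

9.895


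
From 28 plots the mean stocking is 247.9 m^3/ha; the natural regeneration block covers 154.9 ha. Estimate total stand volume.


Formula: Total Volume = Mean Volume per ha * Total Area
Total Volume = 247.9 m^3/ha * 154.9 ha
Total Volume = 38400 m^3

38400


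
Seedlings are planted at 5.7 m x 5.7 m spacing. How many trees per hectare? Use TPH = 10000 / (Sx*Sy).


Formula: TPH = 10000 m^2/ha / (spacing_x * spacing_y)
Area per tree = 5.7 m * 5.7 m = 32.49 m^2
TPH = 10000 / 32.49 = 308 trees/ha

308


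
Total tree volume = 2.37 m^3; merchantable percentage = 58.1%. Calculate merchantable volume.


Formula: MV = V_total * (merchantable_pct / 100)
Merchantable fraction = 58.1% / 100 = 0.581
MV = 2.37 m^3 * 0.581 = 1.377 m^3

1.377


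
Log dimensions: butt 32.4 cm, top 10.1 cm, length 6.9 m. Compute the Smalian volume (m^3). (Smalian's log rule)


Smalian: V = (A1 + A2)/2 * L,  A = pi*(D/200)^2
A1 = pi*(32.4/200)^2 = 0.082448 m^2
A2 = pi*(10.1/200)^2 = 0.008012 m^2
V = (0.082448+0.008012)/2*6.9 = 0.3121 m^3

0.3121


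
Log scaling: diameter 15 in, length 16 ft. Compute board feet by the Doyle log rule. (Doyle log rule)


Doyle: BF = (D - 4)^2 * L / 16
Adjusted diameter = 15 - 4 = 11 in
(D-4)^2 = 11^2 = 121
BF = 121 * 16 / 16 = 121 BF

121


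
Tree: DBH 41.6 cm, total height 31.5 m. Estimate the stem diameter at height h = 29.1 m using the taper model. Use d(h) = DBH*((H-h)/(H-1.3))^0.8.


Taper: d(h) = DBH * ((H - h) / (H - 1.3))^0.8
Numerator = H - h = 31.5 - 29.1 = 2.4 m
Denominator = H - 1.3 = 31.5 - 1.3 = 30.2 m
Ratio = 2.4 / 30.2 = 0.07947
d = 41.6 * 0.07947^0.8 = 5.5 cm

5.5


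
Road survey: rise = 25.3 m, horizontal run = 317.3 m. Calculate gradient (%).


Formula: Gradient = rise / run * 100
Gradient = 25.3 / 317.3 * 100 = 8.0%

8.0


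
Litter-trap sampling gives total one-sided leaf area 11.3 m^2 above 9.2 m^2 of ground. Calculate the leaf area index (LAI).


Formula: LAI = total leaf area / ground area  (dimensionless)
LAI = 11.3 m^2 / 9.2 m^2
LAI = 1.23

1.23


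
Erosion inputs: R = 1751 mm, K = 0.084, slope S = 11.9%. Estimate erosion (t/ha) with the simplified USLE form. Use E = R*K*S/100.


Formula: E = R * K * S / 100  (simplified USLE)
R * K = 1751 * 0.084 = 147.084
E = 147.084 * 11.9 / 100 = 17.5 t/ha

17.5


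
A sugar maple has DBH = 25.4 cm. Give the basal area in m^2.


Formula: BA = pi * (DBH/2)^2 / 10000  (cm^2 to m^2)
Radius = DBH/2 = 25.4/2 = 12.7 cm
BA = pi * 12.7^2 / 10000
   = 506.7075 cm^2 / 10000
   = 0.0507 m^2

0.0507


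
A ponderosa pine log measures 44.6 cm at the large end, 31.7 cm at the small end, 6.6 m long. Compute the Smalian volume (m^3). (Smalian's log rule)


Smalian: V = (A1 + A2)/2 * L,  A = pi*(D/200)^2
A1 = pi*(44.6/200)^2 = 0.156228 m^2
A2 = pi*(31.7/200)^2 = 0.078924 m^2
V = (0.156228+0.078924)/2*6.6 = 0.776 m^3

0.776


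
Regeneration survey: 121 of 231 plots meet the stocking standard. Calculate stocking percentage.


Formula: Stocking % = stocked plots / total plots * 100
Stocking = 121 / 231 * 100
Stocking = 0.5238 * 100 = 52.4%

52.4
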